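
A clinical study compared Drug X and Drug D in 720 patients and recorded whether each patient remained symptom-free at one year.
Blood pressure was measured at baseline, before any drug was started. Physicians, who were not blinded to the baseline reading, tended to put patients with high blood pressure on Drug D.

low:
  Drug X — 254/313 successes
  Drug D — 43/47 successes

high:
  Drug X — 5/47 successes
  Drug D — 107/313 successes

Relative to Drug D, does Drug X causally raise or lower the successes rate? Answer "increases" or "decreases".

The blood pressure-specific comparison favours Drug D throughout, but the pooled figures favour Drug X. The question is whether to condition on blood pressure.
The imbalance in blood pressure arose from how patients were allocated, not from anything the drug did; and blood pressure independently affects the outcome. The pooled gap is confounded — condition on blood pressure.
Within each level — low: 81.2% vs 91.5%; high: 10.6% vs 34.2% — Drug D is higher every time.

decreases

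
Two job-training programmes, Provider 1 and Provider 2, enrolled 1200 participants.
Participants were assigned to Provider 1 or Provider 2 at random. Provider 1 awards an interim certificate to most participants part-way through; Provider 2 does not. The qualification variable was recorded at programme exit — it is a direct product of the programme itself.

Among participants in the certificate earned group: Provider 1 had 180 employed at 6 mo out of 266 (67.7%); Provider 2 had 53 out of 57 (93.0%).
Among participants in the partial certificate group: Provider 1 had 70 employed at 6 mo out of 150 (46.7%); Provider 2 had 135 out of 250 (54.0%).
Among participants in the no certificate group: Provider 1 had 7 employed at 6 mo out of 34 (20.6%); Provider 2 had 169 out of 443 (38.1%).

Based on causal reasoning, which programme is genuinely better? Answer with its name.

The qualification attained during the programme-specific comparison favours Provider 2 throughout, but the pooled figures favour Provider 1. The question is whether to condition on qualification attained during the programme.
Because the programme influences qualification attained during the programme, qualification attained during the programme is a post-treatment mediator, not a confounder. Stratifying on it would bias the estimate; the causal effect is the crude pooled difference.
Pooled: Provider 1 57.1% vs Provider 2 47.6%; Provider 1 is higher overall.

Provider 1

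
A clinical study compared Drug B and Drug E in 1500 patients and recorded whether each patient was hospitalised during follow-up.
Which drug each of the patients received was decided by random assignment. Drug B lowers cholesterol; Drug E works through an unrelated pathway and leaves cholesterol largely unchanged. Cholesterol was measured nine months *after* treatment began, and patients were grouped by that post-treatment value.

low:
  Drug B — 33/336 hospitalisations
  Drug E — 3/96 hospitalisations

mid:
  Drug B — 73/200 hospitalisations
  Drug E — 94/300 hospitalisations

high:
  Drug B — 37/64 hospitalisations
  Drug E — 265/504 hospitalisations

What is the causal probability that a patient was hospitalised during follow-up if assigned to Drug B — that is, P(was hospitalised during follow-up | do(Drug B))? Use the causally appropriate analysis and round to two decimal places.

Cholesterol lies on the pathway drug → cholesterol → outcome, so adjusting for it blocks the indirect effect. For the total causal effect of drug, use the unadjusted pooled rates.
So P(outcome | do(Drug B)) is just the pooled rate for Drug B: 143/600 = 0.238.

0.24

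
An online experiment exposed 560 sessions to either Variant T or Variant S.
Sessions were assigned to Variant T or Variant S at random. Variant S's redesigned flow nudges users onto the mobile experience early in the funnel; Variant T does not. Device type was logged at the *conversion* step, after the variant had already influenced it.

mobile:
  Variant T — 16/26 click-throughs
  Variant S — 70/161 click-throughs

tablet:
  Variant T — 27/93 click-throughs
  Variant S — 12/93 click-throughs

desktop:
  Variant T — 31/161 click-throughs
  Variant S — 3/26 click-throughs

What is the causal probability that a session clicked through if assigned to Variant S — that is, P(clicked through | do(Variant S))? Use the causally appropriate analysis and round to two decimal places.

Device type here is a post-treatment variable shaped by the variant; conditioning on it would introduce bias rather than remove it. The overall comparison is the causal one.
So P(outcome | do(Variant S)) is just the pooled rate for Variant S: 85/280 = 0.304.

0.30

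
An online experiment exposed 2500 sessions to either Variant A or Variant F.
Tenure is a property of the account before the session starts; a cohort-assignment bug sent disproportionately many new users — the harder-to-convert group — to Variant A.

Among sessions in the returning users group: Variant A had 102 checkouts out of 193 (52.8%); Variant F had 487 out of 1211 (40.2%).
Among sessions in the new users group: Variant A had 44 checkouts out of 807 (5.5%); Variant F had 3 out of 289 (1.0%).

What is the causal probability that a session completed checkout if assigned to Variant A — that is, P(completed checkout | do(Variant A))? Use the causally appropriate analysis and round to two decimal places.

Since user tenure is a pre-existing factor (not a product of the variant) and it affects the outcome on its own, it is a confounder. The stratified rates, not the pooled rate, identify the causal effect.
Standardising Variant A to the population user tenure mix: 0.562·102/193 + 0.438·44/807 = 0.321.

0.32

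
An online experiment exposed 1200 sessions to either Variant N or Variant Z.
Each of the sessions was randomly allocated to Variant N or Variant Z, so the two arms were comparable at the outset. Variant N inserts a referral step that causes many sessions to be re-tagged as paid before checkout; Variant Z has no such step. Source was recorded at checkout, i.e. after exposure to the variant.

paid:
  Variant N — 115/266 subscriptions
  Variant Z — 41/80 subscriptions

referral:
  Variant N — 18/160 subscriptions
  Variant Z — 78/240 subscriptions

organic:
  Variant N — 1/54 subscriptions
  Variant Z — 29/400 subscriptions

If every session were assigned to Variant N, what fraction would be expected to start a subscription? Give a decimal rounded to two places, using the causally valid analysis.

The stratified and pooled comparisons disagree (Variant Z wins within each traffic source; Variant N wins overall), so the answer turns on the causal role of traffic source.
Traffic source here is a post-treatment variable shaped by the variant; conditioning on it would introduce bias rather than remove it. The overall comparison is the causal one.
So P(outcome | do(Variant N)) is just the pooled rate for Variant N: 134/480 = 0.279.

0.28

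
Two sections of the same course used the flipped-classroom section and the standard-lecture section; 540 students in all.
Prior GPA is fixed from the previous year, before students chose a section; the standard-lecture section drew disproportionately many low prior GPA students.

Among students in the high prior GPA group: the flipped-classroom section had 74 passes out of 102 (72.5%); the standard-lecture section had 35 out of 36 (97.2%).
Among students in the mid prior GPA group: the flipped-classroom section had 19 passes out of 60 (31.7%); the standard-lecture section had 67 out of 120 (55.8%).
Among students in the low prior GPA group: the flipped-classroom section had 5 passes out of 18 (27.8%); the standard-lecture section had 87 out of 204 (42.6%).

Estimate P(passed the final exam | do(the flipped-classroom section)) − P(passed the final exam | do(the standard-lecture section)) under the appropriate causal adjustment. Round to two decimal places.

The prior GPA band-specific comparison favours the standard-lecture section throughout, but the pooled figures favour the flipped-classroom section. The question is whether to condition on prior GPA band.
Nothing the teaching method does changes prior GPA band; the imbalance is an allocation artefact. With prior GPA band also predicting the outcome, the pooled figure is confounded, and the within-stratum comparison is the causal one.
Adjusting over the population distribution of prior GPA band: 0.256·(0.725−0.972) + 0.333·(0.317−0.558) + 0.411·(0.278−0.426) = -0.205.

-0.20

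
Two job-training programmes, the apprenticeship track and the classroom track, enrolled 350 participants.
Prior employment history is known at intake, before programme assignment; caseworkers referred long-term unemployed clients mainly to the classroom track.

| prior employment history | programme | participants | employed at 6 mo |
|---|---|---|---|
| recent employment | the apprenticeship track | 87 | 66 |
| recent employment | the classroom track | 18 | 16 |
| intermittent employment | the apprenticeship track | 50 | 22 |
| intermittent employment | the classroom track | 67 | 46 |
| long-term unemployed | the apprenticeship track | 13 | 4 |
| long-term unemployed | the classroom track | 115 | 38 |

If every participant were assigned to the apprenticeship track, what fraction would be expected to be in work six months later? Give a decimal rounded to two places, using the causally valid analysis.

Prior employment history satisfies the back-door criterion: it is not a descendant of the programme, and it blocks the spurious path from programme to outcome. Adjusting for it (i.e., using the within-prior employment history rates) gives the causal effect.
Standardising the apprenticeship track to the population prior employment history mix: 0.300·66/87 + 0.334·22/50 + 0.366·4/13 = 0.487.

0.49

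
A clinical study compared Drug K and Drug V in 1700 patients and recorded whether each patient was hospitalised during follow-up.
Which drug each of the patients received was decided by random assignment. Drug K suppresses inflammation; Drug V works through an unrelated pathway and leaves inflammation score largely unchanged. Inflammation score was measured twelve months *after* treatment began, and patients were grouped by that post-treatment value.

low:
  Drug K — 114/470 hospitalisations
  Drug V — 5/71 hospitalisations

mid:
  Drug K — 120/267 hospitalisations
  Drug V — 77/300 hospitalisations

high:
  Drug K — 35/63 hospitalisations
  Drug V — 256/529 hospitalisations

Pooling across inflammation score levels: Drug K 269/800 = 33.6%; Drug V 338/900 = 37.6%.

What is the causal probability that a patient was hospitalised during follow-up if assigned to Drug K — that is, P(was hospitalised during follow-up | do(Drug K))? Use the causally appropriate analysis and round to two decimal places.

0.34

Because the drug influences inflammation score, inflammation score is a post-treatment mediator, not a confounder. Stratifying on it would bias the estimate; the causal effect is the crude pooled difference.
So P(outcome | do(Drug K)) is just the pooled rate for Drug K: 269/800 = 0.336.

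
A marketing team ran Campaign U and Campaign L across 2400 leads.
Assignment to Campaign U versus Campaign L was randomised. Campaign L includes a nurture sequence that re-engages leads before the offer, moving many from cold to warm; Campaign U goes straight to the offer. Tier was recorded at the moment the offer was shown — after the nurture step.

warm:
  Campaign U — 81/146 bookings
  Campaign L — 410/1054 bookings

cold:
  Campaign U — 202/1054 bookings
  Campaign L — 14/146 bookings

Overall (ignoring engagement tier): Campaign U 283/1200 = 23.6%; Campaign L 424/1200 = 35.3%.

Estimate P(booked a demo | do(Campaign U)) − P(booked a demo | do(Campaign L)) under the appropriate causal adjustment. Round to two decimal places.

-0.12

The distribution of engagement tier is itself part of what the campaign does — it is an intermediate outcome. Holding it fixed would remove that part of the effect; the total effect is the pooled difference.
The causal difference is the pooled difference: 0.236 − 0.353 = -0.117.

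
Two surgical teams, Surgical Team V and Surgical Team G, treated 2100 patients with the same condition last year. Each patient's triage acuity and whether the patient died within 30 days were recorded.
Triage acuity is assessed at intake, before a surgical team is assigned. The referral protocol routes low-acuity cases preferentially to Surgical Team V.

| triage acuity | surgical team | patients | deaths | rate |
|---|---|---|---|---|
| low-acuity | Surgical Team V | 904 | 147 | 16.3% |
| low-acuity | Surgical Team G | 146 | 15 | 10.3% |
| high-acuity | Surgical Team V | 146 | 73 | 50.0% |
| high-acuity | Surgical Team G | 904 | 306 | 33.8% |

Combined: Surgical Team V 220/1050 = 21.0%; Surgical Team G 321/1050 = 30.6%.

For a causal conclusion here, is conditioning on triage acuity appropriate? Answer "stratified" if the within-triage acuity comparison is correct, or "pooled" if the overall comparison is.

stratified

Within every triage acuity level Surgical Team G has the lower rate, yet pooled Surgical Team V does — Simpson's reversal.
Here triage acuity is a common cause — it drives both which surgical team a case falls under and the outcome. The crude comparison mixes populations; the stratum-specific rates are the causally relevant ones.
Within each level — low-acuity: 16.3% vs 10.3%; high-acuity: 50.0% vs 33.8% — Surgical Team G is lower every time.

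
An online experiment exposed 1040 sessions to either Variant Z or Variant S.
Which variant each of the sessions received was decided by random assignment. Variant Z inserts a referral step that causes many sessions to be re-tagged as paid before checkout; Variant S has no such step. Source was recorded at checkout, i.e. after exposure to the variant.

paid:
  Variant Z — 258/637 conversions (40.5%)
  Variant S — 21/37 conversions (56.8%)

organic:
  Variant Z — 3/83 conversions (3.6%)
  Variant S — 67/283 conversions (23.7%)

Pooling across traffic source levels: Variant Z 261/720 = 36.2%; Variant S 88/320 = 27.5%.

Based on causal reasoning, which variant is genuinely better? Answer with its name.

Within every traffic source level Variant S has the higher rate, yet pooled Variant Z does — Simpson's reversal.
Traffic source is recorded after the variant and is itself shifted by it — it sits on the causal path from variant to outcome. Conditioning on a mediator would strip out part of the effect we want; the pooled comparison gives the total causal effect.
Pooled: Variant Z 36.2% vs Variant S 27.5%; Variant Z is higher overall.

Variant Z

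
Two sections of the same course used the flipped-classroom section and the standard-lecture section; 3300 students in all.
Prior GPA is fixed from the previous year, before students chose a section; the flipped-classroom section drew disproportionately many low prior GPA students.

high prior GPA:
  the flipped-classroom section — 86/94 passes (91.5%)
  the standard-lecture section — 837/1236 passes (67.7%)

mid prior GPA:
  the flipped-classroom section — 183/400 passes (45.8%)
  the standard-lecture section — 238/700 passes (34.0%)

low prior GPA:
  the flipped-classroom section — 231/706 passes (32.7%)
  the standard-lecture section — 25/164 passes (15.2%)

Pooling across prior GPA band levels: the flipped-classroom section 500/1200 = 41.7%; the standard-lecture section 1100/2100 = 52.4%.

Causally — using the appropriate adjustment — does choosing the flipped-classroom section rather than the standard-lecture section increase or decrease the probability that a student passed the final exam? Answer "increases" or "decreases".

Since prior GPA band is a pre-existing factor (not a product of the teaching method) and it affects the outcome on its own, it is a confounder. The stratified rates, not the pooled rate, identify the causal effect.
Within each level — high prior GPA: 91.5% vs 67.7%; mid prior GPA: 45.8% vs 34.0%; low prior GPA: 32.7% vs 15.2% — the flipped-classroom section is higher every time.

increases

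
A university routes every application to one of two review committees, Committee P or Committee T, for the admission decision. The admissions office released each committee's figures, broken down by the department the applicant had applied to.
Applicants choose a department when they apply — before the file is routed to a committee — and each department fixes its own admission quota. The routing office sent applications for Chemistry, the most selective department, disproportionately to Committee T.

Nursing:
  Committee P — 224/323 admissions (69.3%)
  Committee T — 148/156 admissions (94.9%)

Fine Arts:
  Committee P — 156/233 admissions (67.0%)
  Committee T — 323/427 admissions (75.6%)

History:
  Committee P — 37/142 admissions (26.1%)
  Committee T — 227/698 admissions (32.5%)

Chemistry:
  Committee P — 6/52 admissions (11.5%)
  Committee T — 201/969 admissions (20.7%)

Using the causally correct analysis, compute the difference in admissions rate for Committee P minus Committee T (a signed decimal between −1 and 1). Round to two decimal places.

Since department is a pre-existing factor (not a product of the review committee) and it affects the outcome on its own, it is a confounder. The stratified rates, not the pooled rate, identify the causal effect.
Adjusting over the population distribution of department: 0.160·(0.693−0.949) + 0.220·(0.670−0.756) + 0.280·(0.261−0.325) + 0.340·(0.115−0.207) = -0.109.

-0.11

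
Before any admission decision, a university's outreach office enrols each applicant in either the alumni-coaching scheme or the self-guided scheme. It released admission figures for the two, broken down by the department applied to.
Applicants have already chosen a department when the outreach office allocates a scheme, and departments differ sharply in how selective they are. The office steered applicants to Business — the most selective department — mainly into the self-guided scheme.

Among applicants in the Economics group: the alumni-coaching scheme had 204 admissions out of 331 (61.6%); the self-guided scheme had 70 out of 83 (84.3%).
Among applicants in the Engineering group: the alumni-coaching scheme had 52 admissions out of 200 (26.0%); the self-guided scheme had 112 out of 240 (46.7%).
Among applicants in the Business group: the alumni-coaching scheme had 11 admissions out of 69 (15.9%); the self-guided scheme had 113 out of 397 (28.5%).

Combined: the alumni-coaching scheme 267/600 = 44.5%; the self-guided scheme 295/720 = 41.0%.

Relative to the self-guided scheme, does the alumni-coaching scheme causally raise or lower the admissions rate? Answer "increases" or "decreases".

Since department is a pre-existing factor (not a product of the outreach scheme) and it affects the outcome on its own, it is a confounder. The stratified rates, not the pooled rate, identify the causal effect.
Within each level — Economics: 61.6% vs 84.3%; Engineering: 26.0% vs 46.7%; Business: 15.9% vs 28.5% — the self-guided scheme is higher every time.

decreases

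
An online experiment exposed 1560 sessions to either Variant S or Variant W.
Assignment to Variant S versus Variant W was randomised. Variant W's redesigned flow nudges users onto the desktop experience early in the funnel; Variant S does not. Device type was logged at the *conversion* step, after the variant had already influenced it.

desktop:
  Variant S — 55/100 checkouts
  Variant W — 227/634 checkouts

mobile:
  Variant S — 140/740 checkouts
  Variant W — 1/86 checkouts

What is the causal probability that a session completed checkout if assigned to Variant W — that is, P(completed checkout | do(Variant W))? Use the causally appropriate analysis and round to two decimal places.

0.32

Device type is downstream of the variant. One should not condition on a consequence of treatment, so the overall rates are the right comparison.
So P(outcome | do(Variant W)) is just the pooled rate for Variant W: 228/720 = 0.317.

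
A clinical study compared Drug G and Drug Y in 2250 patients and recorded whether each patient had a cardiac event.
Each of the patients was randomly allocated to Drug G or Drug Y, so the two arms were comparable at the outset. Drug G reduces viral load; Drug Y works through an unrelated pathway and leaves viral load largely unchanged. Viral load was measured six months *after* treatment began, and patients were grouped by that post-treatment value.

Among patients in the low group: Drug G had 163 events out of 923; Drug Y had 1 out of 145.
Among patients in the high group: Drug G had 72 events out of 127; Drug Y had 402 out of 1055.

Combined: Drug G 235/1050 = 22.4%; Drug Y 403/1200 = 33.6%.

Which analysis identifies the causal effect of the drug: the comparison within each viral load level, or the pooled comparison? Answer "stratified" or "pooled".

The stratified and pooled comparisons disagree (Drug Y wins within each viral load; Drug G wins overall), so the answer turns on the causal role of viral load.
Viral load here is a post-treatment variable shaped by the drug; conditioning on it would introduce bias rather than remove it. The overall comparison is the causal one.
Pooled: Drug G 22.4% vs Drug Y 33.6%; Drug G is lower overall.

pooled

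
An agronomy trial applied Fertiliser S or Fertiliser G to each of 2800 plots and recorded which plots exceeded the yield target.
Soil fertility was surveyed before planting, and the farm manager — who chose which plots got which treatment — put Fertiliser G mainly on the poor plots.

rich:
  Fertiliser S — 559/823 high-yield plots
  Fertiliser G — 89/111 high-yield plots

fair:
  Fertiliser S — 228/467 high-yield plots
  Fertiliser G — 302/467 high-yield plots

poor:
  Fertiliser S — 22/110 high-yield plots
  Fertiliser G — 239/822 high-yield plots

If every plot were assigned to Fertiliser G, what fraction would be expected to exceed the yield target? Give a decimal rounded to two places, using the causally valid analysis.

Soil fertility is set before the fertiliser has any effect — it is not caused by the fertiliser — and it independently drives the outcome. That makes it a confounder, so the causal comparison is within soil fertility levels.
Standardising Fertiliser G to the population soil fertility mix: 0.334·89/111 + 0.334·302/467 + 0.333·239/822 = 0.580.

0.58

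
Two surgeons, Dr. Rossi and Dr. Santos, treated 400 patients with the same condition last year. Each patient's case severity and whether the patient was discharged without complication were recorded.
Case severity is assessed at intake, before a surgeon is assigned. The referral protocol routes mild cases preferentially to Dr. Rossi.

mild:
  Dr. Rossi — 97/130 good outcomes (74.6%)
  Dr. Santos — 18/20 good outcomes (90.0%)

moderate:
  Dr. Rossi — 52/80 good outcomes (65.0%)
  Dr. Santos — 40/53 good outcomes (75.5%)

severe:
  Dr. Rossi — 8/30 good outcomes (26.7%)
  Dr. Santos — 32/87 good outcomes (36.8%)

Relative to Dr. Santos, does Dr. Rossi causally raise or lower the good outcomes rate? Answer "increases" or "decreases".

The imbalance in case severity arose from how patients were allocated, not from anything the surgeon did; and case severity independently affects the outcome. The pooled gap is confounded — condition on case severity.
Within each level — mild: 74.6% vs 90.0%; moderate: 65.0% vs 75.5%; severe: 26.7% vs 36.8% — Dr. Santos is higher every time.

decreases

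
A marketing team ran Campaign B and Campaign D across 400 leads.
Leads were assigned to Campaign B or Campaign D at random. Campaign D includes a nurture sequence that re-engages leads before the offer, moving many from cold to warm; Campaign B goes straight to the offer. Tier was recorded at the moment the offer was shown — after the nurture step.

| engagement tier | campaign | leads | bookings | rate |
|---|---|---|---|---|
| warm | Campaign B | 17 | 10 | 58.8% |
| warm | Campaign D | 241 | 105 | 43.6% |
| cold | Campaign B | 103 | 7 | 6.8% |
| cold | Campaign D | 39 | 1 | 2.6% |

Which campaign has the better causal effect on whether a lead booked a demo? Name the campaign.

Campaign D

Engagement tier is recorded after the campaign and is itself shifted by it — it sits on the causal path from campaign to outcome. Conditioning on a mediator would strip out part of the effect we want; the pooled comparison gives the total causal effect.
Pooled: Campaign B 14.2% vs Campaign D 37.9%; Campaign D is higher overall.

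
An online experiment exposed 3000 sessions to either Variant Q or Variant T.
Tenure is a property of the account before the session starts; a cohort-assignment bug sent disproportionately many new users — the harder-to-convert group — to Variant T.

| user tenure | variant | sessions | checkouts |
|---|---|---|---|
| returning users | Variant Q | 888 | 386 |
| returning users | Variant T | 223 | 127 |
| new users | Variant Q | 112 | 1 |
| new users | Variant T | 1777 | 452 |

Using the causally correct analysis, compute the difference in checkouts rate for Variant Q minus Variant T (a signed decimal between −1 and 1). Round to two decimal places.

Here user tenure is a common cause — it drives both which variant a case falls under and the outcome. The crude comparison mixes populations; the stratum-specific rates are the causally relevant ones.
Adjusting over the population distribution of user tenure: 0.370·(0.435−0.570) + 0.630·(0.009−0.254) = -0.204.

-0.20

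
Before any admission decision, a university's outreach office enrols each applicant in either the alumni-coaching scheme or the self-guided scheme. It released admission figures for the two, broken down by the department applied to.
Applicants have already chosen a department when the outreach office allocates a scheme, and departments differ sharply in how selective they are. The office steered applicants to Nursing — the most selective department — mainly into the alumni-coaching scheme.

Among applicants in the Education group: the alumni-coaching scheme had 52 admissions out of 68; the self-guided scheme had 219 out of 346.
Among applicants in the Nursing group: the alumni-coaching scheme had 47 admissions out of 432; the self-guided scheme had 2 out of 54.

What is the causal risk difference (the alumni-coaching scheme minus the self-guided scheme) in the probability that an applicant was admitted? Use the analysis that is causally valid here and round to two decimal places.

Department satisfies the back-door criterion: it is not a descendant of the outreach scheme, and it blocks the spurious path from outreach scheme to outcome. Adjusting for it (i.e., using the within-department rates) gives the causal effect.
Adjusting over the population distribution of department: 0.460·(0.765−0.633) + 0.540·(0.109−0.037) = +0.099.

+0.10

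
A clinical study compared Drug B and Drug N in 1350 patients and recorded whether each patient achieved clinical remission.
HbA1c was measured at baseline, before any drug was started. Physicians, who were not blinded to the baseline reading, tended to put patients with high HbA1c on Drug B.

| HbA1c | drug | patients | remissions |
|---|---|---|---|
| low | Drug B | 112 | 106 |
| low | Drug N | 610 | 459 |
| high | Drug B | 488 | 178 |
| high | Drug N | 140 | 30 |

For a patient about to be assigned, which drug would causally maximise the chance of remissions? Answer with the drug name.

HbA1c differs across drugs for reasons unrelated to any effect of the drug itself, and it separately predicts the outcome — a classic confounder. We must compare within HbA1c levels.
Within each level — low: 94.6% vs 75.2%; high: 36.5% vs 21.4% — Drug B is higher every time.

Drug B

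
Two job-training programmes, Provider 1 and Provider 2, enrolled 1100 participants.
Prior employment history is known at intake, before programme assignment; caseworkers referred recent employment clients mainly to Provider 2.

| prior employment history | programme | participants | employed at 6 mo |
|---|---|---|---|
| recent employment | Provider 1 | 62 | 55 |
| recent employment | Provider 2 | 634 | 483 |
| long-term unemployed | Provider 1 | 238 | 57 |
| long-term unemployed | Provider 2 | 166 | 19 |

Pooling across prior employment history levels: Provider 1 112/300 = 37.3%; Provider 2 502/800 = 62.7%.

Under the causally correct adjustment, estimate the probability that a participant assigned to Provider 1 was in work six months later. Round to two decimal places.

The prior employment history-specific comparison favours Provider 1 throughout, but the pooled figures favour Provider 2. The question is whether to condition on prior employment history.
Prior employment history is set before the programme has any effect — it is not caused by the programme — and it independently drives the outcome. That makes it a confounder, so the causal comparison is within prior employment history levels.
Standardising Provider 1 to the population prior employment history mix: 0.633·55/62 + 0.367·57/238 = 0.649.

0.65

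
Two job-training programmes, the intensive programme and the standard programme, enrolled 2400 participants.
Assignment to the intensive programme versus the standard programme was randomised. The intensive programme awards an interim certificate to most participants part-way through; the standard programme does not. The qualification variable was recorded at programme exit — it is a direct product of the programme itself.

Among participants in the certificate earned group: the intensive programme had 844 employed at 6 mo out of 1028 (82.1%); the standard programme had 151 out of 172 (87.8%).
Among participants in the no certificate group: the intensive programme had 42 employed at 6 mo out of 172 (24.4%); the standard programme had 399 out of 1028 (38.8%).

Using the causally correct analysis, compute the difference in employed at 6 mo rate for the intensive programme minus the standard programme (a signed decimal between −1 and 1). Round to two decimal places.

+0.28

Stratifying would compare programmes among participants the programmes themselves sorted into qualification attained during the programme groups — a form of selection on an intermediate. The unconditioned pooled rates give the total causal effect.
The causal difference is the pooled difference: 0.738 − 0.458 = +0.280.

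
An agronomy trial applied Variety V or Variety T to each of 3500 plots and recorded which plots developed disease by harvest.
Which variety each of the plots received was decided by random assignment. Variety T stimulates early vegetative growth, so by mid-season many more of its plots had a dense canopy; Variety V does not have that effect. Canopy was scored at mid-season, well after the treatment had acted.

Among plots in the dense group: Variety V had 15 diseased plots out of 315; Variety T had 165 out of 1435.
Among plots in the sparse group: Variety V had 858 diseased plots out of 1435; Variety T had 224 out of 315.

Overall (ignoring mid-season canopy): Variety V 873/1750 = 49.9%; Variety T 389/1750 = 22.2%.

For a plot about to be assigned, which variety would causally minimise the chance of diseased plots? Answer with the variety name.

Variety T

Variety V is lower inside every mid-season canopy stratum but Variety T is lower in aggregate. Whether to stratify depends on how mid-season canopy relates to the variety.
The distribution of mid-season canopy is itself part of what the variety does — it is an intermediate outcome. Holding it fixed would remove that part of the effect; the total effect is the pooled difference.
Pooled: Variety V 49.9% vs Variety T 22.2%; Variety T is lower overall.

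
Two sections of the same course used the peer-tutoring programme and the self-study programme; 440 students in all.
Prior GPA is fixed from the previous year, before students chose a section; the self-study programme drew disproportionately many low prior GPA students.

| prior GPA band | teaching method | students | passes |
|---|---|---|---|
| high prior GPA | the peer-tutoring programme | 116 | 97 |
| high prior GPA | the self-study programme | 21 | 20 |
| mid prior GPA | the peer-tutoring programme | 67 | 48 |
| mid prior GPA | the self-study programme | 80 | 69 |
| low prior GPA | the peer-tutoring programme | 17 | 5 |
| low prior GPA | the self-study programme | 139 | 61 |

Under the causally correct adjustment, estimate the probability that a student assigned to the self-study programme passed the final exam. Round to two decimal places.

0.74

Within every prior GPA band level the self-study programme has the higher rate, yet pooled the peer-tutoring programme does — Simpson's reversal.
Prior GPA band differs across teaching methods for reasons unrelated to any effect of the teaching method itself, and it separately predicts the outcome — a classic confounder. We must compare within prior GPA band levels.
Standardising the self-study programme to the population prior GPA band mix: 0.311·20/21 + 0.334·69/80 + 0.355·61/139 = 0.740.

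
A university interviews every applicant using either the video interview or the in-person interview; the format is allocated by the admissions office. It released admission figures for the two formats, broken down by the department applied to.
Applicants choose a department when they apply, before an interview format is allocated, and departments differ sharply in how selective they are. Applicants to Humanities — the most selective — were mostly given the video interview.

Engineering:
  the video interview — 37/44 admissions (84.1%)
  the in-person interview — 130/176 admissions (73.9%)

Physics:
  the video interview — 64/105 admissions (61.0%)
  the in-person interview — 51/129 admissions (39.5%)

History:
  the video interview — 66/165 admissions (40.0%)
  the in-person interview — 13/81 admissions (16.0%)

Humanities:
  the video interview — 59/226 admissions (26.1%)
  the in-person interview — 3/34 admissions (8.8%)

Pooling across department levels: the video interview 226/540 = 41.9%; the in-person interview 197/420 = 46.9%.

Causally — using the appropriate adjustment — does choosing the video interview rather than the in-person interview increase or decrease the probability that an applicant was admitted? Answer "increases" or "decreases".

Department differs across interview formats for reasons unrelated to any effect of the interview format itself, and it separately predicts the outcome — a classic confounder. We must compare within department levels.
Within each level — Engineering: 84.1% vs 73.9%; Physics: 61.0% vs 39.5%; History: 40.0% vs 16.0%; Humanities: 26.1% vs 8.8% — the video interview is higher every time.

increases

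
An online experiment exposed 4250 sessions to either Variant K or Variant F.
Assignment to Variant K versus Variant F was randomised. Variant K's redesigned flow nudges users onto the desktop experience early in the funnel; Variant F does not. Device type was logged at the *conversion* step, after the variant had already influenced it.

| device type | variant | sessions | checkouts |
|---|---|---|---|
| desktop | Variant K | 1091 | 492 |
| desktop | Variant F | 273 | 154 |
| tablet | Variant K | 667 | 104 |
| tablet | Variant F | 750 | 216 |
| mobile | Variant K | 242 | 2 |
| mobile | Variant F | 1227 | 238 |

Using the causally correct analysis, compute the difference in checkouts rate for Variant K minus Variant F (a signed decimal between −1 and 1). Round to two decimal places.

The stratified and pooled comparisons disagree (Variant F wins within each device type; Variant K wins overall), so the answer turns on the causal role of device type.
The distribution of device type is itself part of what the variant does — it is an intermediate outcome. Holding it fixed would remove that part of the effect; the total effect is the pooled difference.
The causal difference is the pooled difference: 0.299 − 0.270 = +0.029.

+0.03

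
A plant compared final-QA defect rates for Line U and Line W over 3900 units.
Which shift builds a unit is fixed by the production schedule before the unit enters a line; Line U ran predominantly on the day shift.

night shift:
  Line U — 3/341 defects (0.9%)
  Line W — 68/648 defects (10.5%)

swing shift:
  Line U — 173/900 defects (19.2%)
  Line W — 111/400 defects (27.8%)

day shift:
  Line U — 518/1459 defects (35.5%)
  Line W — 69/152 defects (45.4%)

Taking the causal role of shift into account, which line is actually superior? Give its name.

Line U

Line U is lower inside every shift stratum but Line W is lower in aggregate. Whether to stratify depends on how shift relates to the line.
Shift differs across lines for reasons unrelated to any effect of the line itself, and it separately predicts the outcome — a classic confounder. We must compare within shift levels.
Within each level — night shift: 0.9% vs 10.5%; swing shift: 19.2% vs 27.8%; day shift: 35.5% vs 45.4% — Line U is lower every time.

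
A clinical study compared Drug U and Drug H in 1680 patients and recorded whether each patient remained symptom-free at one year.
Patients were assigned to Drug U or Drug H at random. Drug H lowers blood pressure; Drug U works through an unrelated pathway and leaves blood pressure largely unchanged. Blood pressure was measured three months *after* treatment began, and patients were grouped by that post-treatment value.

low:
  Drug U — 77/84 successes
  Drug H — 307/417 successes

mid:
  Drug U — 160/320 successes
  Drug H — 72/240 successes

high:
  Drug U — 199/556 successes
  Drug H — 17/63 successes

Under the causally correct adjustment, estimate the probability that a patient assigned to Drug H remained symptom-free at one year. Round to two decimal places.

0.55

Within every blood pressure level Drug U has the higher rate, yet pooled Drug H does — Simpson's reversal.
Blood pressure here is a post-treatment variable shaped by the drug; conditioning on it would introduce bias rather than remove it. The overall comparison is the causal one.
So P(outcome | do(Drug H)) is just the pooled rate for Drug H: 396/720 = 0.550.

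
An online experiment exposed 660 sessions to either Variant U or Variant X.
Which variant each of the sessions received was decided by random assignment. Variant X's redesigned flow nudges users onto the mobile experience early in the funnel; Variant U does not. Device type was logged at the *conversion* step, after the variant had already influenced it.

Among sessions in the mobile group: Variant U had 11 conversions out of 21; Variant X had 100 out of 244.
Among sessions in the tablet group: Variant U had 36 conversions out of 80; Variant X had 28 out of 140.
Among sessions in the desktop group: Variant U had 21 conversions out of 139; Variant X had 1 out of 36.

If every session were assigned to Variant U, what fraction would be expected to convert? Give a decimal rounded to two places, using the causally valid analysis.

0.28

Within every device type level Variant U has the higher rate, yet pooled Variant X does — Simpson's reversal.
Device type is downstream of the variant. One should not condition on a consequence of treatment, so the overall rates are the right comparison.
So P(outcome | do(Variant U)) is just the pooled rate for Variant U: 68/240 = 0.283.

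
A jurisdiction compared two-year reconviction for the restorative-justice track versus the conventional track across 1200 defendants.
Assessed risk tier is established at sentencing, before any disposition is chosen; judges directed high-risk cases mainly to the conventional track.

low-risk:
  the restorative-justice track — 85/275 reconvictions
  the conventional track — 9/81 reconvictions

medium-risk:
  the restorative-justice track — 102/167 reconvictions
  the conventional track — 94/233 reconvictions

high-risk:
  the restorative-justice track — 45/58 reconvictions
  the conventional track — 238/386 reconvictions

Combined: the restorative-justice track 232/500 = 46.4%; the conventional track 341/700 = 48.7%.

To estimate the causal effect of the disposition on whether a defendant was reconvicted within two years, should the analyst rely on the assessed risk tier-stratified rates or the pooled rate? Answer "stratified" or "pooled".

Within every assessed risk tier level the conventional track has the lower rate, yet pooled the restorative-justice track does — Simpson's reversal.
Here assessed risk tier is a common cause — it drives both which disposition a case falls under and the outcome. The crude comparison mixes populations; the stratum-specific rates are the causally relevant ones.
Within each level — low-risk: 30.9% vs 11.1%; medium-risk: 61.1% vs 40.3%; high-risk: 77.6% vs 61.7% — the conventional track is lower every time.

stratified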